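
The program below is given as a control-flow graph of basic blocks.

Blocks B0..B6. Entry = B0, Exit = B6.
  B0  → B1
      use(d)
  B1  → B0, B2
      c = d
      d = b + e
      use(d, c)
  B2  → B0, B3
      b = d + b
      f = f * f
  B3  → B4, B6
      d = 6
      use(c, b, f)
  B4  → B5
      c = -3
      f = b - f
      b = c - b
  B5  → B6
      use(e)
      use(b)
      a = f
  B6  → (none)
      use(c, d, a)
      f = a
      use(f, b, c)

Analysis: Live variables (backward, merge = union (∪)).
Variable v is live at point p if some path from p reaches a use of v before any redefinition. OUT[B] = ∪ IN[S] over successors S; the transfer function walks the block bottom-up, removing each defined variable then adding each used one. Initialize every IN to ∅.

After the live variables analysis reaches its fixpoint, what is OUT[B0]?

Fixpoint table:
  B0:   IN={a, b, d, e, f}   OUT={a, b, d, e, f}
  B1:   IN={a, b, d, e, f}   OUT={a, b, c, d, e, f}
  B2:   IN={a, b, c, d, e, f}   OUT={a, b, c, d, e, f}
  B3:   IN={a, b, c, e, f}   OUT={a, b, c, d, e, f}
  B4:   IN={b, d, e, f}   OUT={b, c, d, e, f}
  B5:   IN={b, c, d, e, f}   OUT={a, b, c, d}
  B6:   IN={a, b, c, d}   OUT={}

Merge at B0: OUT[B0] = IN[B1] = {a, b, d, e, f}

Answer: {a, b, d, e, f}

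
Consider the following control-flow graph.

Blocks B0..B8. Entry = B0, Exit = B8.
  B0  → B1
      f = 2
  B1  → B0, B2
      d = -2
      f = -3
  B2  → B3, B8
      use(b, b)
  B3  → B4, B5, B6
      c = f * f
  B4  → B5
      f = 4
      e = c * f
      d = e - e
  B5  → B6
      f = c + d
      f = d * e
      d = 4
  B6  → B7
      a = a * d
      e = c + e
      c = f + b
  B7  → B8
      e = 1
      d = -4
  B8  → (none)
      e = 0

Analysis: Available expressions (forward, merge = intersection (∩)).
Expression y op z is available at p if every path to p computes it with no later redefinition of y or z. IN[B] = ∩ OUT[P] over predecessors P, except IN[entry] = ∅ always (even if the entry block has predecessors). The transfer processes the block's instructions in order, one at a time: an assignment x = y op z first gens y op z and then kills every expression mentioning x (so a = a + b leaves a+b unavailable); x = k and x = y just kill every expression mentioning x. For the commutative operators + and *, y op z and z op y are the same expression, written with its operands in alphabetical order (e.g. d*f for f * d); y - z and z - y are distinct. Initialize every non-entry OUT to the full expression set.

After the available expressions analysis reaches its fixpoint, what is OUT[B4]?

Per-block solution:
  B0: | IN={} | OUT={}
  B1: | IN={} | OUT={}
  B2: | IN={} | OUT={}
  B3: | IN={} | OUT={f*f}
  B4: | IN={f*f} | OUT={c*f, e-e}
  B5: | IN={} | OUT={}
  B6: | IN={} | OUT={b+f}
  B7: | IN={b+f} | OUT={b+f}
  B8: | IN={} | OUT={}

Merge at B4: IN[B4] = OUT[B3] = {f*f}
Applying B4's transfer function to that IN value gives OUT[B4] (row B4 above).

Answer: {c*f, e-e}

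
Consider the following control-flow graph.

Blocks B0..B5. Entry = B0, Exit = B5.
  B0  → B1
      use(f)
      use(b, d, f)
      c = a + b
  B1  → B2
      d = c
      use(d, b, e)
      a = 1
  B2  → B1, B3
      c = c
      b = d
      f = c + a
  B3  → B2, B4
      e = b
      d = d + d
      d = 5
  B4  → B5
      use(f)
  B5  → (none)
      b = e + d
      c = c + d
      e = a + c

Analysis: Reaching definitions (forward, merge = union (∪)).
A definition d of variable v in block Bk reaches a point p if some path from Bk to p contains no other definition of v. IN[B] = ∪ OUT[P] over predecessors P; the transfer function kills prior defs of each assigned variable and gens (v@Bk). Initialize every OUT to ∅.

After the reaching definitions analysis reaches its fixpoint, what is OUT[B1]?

Answer: {a@B1, b@B2, c@B0, c@B2, d@B1, e@B3, f@B2}

Derivation:
Fixpoint table:
  B0:   IN={}   OUT={c@B0}
  B1:   IN={a@B1, b@B2, c@B0, c@B2, d@B1, d@B3, e@B3, f@B2}   OUT={a@B1, b@B2, c@B0, c@B2, d@B1, e@B3, f@B2}
  B2:   IN={a@B1, b@B2, c@B0, c@B2, d@B1, d@B3, e@B3, f@B2}   OUT={a@B1, b@B2, c@B2, d@B1, d@B3, e@B3, f@B2}
  B3:   IN={a@B1, b@B2, c@B2, d@B1, d@B3, e@B3, f@B2}   OUT={a@B1, b@B2, c@B2, d@B3, e@B3, f@B2}
  B4:   IN={a@B1, b@B2, c@B2, d@B3, e@B3, f@B2}   OUT={a@B1, b@B2, c@B2, d@B3, e@B3, f@B2}
  B5:   IN={a@B1, b@B2, c@B2, d@B3, e@B3, f@B2}   OUT={a@B1, b@B5, c@B5, d@B3, e@B5, f@B2}

Merge at B1: IN[B1] = OUT[B0] ⊔ OUT[B2] = {a@B1, b@B2, c@B0, c@B2, d@B1, d@B3, e@B3, f@B2}
Applying B1's transfer function to that IN value gives OUT[B1] (row B1 above).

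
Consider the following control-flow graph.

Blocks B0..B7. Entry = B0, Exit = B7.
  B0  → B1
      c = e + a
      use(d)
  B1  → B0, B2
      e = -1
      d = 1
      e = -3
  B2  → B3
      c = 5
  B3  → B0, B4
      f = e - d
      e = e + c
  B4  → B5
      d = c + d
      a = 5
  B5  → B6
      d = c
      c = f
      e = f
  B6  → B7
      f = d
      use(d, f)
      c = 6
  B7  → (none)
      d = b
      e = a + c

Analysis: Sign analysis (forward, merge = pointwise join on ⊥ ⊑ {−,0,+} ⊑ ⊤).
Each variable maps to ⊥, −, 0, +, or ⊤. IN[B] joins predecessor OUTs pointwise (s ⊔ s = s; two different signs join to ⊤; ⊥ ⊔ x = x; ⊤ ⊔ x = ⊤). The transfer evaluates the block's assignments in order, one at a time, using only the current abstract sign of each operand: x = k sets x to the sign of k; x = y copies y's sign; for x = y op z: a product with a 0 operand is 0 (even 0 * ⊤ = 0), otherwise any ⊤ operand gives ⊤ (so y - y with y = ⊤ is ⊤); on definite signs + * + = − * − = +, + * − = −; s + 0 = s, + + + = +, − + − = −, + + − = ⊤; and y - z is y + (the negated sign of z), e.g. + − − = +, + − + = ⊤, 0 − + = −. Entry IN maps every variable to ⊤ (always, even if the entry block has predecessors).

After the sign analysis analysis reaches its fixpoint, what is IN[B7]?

Converged values:
  B0:   IN=(all ⊤)   OUT=(all ⊤)
  B1:   IN=(all ⊤)   OUT={d:+, e:-; rest ⊤}
  B2:   IN={d:+, e:-; rest ⊤}   OUT={c:+, d:+, e:-; rest ⊤}
  B3:   IN={c:+, d:+, e:-; rest ⊤}   OUT={c:+, d:+, f:-; rest ⊤}
  B4:   IN={c:+, d:+, f:-; rest ⊤}   OUT={a:+, c:+, d:+, f:-; rest ⊤}
  B5:   IN={a:+, c:+, d:+, f:-; rest ⊤}   OUT={a:+, c:-, d:+, e:-, f:-; rest ⊤}
  B6:   IN={a:+, c:-, d:+, e:-, f:-; rest ⊤}   OUT={a:+, c:+, d:+, e:-, f:+; rest ⊤}
  B7:   IN={a:+, c:+, d:+, e:-, f:+; rest ⊤}   OUT={a:+, c:+, e:+, f:+; rest ⊤}

Merge at B7: IN[B7] = OUT[B6] = {a: +, b: ⊤, c: +, d: +, e: -, f: +}

Answer: {a: +, b: ⊤, c: +, d: +, e: -, f: +}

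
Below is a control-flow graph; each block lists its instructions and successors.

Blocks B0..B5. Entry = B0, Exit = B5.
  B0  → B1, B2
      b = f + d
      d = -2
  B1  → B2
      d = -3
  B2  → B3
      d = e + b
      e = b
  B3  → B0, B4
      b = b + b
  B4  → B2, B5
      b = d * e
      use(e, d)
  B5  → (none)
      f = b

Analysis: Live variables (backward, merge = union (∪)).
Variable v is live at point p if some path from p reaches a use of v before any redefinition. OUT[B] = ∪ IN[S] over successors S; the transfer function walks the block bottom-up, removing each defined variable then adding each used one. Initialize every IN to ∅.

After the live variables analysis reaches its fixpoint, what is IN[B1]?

Answer: {b, e, f}

Derivation:
Per-block solution:
  B0:  IN={d, e, f}  OUT={b, e, f}
  B1:  IN={b, e, f}  OUT={b, e, f}
  B2:  IN={b, e, f}  OUT={b, d, e, f}
  B3:  IN={b, d, e, f}  OUT={d, e, f}
  B4:  IN={d, e, f}  OUT={b, e, f}
  B5:  IN={b}  OUT={}

Merge at B1: OUT[B1] = IN[B2] = {b, e, f}
Applying B1's transfer function to that OUT value gives IN[B1] (row B1 above).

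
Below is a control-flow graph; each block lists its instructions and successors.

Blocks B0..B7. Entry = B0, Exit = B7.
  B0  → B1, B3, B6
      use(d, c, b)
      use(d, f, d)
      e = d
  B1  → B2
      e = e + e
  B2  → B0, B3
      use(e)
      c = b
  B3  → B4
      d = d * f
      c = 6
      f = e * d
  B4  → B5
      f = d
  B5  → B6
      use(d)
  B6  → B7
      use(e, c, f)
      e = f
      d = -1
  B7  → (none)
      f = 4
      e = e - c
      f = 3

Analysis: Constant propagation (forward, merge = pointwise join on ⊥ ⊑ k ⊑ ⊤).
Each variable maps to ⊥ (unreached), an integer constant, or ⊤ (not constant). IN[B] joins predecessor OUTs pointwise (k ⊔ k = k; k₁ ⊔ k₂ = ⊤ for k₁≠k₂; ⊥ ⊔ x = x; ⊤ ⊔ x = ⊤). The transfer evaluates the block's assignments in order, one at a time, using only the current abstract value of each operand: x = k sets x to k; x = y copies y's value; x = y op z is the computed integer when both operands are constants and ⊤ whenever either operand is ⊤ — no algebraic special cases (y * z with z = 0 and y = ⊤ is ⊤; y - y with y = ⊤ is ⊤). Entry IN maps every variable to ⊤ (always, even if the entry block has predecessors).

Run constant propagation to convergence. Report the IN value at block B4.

Per-block solution:
  B0: | IN=(all ⊤) | OUT=(all ⊤)
  B1: | IN=(all ⊤) | OUT=(all ⊤)
  B2: | IN=(all ⊤) | OUT=(all ⊤)
  B3: | IN=(all ⊤) | OUT={c:6; rest ⊤}
  B4: | IN={c:6; rest ⊤} | OUT={c:6; rest ⊤}
  B5: | IN={c:6; rest ⊤} | OUT={c:6; rest ⊤}
  B6: | IN=(all ⊤) | OUT={d:-1; rest ⊤}
  B7: | IN={d:-1; rest ⊤} | OUT={d:-1, f:3; rest ⊤}

Merge at B4: IN[B4] = OUT[B3] = {a: ⊤, b: ⊤, c: 6, d: ⊤, e: ⊤, f: ⊤}

Answer: {a: ⊤, b: ⊤, c: 6, d: ⊤, e: ⊤, f: ⊤}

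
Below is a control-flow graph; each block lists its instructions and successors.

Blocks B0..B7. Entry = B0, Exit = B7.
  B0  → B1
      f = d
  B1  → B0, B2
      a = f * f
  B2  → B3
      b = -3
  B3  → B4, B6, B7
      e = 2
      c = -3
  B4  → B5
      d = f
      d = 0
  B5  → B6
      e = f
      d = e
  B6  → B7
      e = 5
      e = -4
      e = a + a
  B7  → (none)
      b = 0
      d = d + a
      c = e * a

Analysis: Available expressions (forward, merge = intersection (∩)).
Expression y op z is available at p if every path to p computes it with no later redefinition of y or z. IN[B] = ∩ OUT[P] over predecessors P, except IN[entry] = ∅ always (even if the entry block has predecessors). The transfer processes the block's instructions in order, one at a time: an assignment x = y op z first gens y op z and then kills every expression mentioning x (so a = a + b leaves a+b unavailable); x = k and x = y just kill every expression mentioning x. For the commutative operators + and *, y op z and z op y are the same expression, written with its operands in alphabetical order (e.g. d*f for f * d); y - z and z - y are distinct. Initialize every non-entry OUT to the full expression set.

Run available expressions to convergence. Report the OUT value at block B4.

Answer: {f*f}

Working:
Converged values:
  B0:   IN={}   OUT={}
  B1:   IN={}   OUT={f*f}
  B2:   IN={f*f}   OUT={f*f}
  B3:   IN={f*f}   OUT={f*f}
  B4:   IN={f*f}   OUT={f*f}
  B5:   IN={f*f}   OUT={f*f}
  B6:   IN={f*f}   OUT={a+a, f*f}
  B7:   IN={f*f}   OUT={a*e, f*f}

Merge at B4: IN[B4] = OUT[B3] = {f*f}
Applying B4's transfer function to that IN value gives OUT[B4] (row B4 above).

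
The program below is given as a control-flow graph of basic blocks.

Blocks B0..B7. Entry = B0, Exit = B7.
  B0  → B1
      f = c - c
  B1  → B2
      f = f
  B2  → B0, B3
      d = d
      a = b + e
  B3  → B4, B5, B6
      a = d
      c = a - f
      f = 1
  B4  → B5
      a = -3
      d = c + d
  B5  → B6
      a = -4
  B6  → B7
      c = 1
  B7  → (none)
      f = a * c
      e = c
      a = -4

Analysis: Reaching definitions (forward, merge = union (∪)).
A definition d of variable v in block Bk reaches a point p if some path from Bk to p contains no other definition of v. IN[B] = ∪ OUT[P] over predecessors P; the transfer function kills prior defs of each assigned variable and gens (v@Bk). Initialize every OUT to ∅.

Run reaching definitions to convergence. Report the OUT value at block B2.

Converged values:
  B0:   IN={a@B2, d@B2, f@B1}   OUT={a@B2, d@B2, f@B0}
  B1:   IN={a@B2, d@B2, f@B0}   OUT={a@B2, d@B2, f@B1}
  B2:   IN={a@B2, d@B2, f@B1}   OUT={a@B2, d@B2, f@B1}
  B3:   IN={a@B2, d@B2, f@B1}   OUT={a@B3, c@B3, d@B2, f@B3}
  B4:   IN={a@B3, c@B3, d@B2, f@B3}   OUT={a@B4, c@B3, d@B4, f@B3}
  B5:   IN={a@B3, a@B4, c@B3, d@B2, d@B4, f@B3}   OUT={a@B5, c@B3, d@B2, d@B4, f@B3}
  B6:   IN={a@B3, a@B5, c@B3, d@B2, d@B4, f@B3}   OUT={a@B3, a@B5, c@B6, d@B2, d@B4, f@B3}
  B7:   IN={a@B3, a@B5, c@B6, d@B2, d@B4, f@B3}   OUT={a@B7, c@B6, d@B2, d@B4, e@B7, f@B7}

Merge at B2: IN[B2] = OUT[B1] = {a@B2, d@B2, f@B1}
Applying B2's transfer function to that IN value gives OUT[B2] (row B2 above).

Answer: {a@B2, d@B2, f@B1}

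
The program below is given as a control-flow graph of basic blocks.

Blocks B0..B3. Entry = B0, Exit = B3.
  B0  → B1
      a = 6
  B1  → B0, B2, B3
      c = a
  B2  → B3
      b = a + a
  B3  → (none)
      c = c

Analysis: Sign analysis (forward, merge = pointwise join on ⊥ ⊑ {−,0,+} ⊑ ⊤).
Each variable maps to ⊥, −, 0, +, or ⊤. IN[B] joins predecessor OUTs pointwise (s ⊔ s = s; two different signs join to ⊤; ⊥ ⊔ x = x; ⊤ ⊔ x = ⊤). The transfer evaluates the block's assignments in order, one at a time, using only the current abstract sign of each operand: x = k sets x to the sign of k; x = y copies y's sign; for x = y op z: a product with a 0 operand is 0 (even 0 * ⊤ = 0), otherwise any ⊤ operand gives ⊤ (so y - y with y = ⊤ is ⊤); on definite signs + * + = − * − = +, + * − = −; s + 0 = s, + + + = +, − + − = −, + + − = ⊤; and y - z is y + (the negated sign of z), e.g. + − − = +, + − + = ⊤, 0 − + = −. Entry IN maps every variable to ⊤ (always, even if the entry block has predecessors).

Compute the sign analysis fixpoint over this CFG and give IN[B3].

Converged values:
  B0:   IN=(all ⊤)   OUT={a:+; rest ⊤}
  B1:   IN={a:+; rest ⊤}   OUT={a:+, c:+; rest ⊤}
  B2:   IN={a:+, c:+; rest ⊤}   OUT={a:+, b:+, c:+; rest ⊤}
  B3:   IN={a:+, c:+; rest ⊤}   OUT={a:+, c:+; rest ⊤}

Merge at B3: IN[B3] = OUT[B1] ⊔ OUT[B2] = {a: +, b: ⊤, c: +, d: ⊤, e: ⊤, f: ⊤}

Answer: {a: +, b: ⊤, c: +, d: ⊤, e: ⊤, f: ⊤}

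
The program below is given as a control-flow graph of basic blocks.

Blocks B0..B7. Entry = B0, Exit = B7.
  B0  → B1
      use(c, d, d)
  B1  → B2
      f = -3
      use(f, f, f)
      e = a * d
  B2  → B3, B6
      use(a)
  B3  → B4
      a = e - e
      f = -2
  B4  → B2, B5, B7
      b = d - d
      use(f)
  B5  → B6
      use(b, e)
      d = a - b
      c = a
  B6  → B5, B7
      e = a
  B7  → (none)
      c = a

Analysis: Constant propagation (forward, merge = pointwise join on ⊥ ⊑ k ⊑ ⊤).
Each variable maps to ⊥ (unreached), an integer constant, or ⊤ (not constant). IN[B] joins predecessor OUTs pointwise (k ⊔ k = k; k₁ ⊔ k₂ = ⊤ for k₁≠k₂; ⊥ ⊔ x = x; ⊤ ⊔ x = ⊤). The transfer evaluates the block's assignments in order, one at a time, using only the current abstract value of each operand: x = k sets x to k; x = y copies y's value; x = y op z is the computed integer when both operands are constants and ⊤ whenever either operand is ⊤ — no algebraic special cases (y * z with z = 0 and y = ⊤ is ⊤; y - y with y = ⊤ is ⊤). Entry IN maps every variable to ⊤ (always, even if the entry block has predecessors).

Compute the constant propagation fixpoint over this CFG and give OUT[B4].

Fixpoint table:
  B0:  IN=(all ⊤)  OUT=(all ⊤)
  B1:  IN=(all ⊤)  OUT={f:-3; rest ⊤}
  B2:  IN=(all ⊤)  OUT=(all ⊤)
  B3:  IN=(all ⊤)  OUT={f:-2; rest ⊤}
  B4:  IN={f:-2; rest ⊤}  OUT={f:-2; rest ⊤}
  B5:  IN=(all ⊤)  OUT=(all ⊤)
  B6:  IN=(all ⊤)  OUT=(all ⊤)
  B7:  IN=(all ⊤)  OUT=(all ⊤)

Merge at B4: IN[B4] = OUT[B3] = {a: ⊤, b: ⊤, c: ⊤, d: ⊤, e: ⊤, f: -2}
Applying B4's transfer function to that IN value gives OUT[B4] (row B4 above).

Answer: {a: ⊤, b: ⊤, c: ⊤, d: ⊤, e: ⊤, f: -2}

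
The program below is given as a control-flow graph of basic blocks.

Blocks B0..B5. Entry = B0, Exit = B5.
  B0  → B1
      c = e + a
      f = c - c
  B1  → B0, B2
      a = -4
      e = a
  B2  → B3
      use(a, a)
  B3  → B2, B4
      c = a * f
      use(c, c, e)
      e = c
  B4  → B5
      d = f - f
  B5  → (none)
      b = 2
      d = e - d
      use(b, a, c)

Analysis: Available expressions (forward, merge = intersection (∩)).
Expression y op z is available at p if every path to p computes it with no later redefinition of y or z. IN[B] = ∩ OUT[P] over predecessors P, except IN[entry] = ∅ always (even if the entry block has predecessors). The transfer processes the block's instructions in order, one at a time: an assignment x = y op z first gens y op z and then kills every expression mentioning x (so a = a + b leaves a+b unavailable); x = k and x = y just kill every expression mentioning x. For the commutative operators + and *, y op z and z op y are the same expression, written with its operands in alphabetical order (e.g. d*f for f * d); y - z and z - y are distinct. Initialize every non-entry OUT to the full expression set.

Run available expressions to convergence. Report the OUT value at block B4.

Answer: {a*f, f-f}

Working:
Fixpoint table:
  B0: | IN={} | OUT={a+e, c-c}
  B1: | IN={a+e, c-c} | OUT={c-c}
  B2: | IN={} | OUT={}
  B3: | IN={} | OUT={a*f}
  B4: | IN={a*f} | OUT={a*f, f-f}
  B5: | IN={a*f, f-f} | OUT={a*f, f-f}

Merge at B4: IN[B4] = OUT[B3] = {a*f}
Applying B4's transfer function to that IN value gives OUT[B4] (row B4 above).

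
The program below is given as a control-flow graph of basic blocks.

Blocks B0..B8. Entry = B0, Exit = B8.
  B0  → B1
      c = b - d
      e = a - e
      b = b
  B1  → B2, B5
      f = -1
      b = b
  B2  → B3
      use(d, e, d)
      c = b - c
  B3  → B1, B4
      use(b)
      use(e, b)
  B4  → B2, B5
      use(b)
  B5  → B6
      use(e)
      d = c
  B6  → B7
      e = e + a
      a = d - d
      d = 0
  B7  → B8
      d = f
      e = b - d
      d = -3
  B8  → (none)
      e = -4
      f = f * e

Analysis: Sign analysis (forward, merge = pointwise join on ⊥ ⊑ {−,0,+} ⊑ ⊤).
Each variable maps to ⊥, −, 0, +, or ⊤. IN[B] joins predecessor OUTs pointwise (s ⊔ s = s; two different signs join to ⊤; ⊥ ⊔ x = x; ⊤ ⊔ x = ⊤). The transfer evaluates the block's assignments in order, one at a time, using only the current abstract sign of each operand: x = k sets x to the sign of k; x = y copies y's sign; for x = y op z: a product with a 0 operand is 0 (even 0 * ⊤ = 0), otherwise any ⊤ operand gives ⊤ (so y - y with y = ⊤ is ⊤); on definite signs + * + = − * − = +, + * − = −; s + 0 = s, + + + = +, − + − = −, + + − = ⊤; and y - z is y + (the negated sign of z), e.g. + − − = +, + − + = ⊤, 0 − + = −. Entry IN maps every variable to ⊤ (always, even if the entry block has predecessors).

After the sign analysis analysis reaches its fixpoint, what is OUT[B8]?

Fixpoint table:
  B0:  IN=(all ⊤)  OUT=(all ⊤)
  B1:  IN=(all ⊤)  OUT={f:-; rest ⊤}
  B2:  IN={f:-; rest ⊤}  OUT={f:-; rest ⊤}
  B3:  IN={f:-; rest ⊤}  OUT={f:-; rest ⊤}
  B4:  IN={f:-; rest ⊤}  OUT={f:-; rest ⊤}
  B5:  IN={f:-; rest ⊤}  OUT={f:-; rest ⊤}
  B6:  IN={f:-; rest ⊤}  OUT={d:0, f:-; rest ⊤}
  B7:  IN={d:0, f:-; rest ⊤}  OUT={d:-, f:-; rest ⊤}
  B8:  IN={d:-, f:-; rest ⊤}  OUT={d:-, e:-, f:+; rest ⊤}

Merge at B8: IN[B8] = OUT[B7] = {a: ⊤, b: ⊤, c: ⊤, d: -, e: ⊤, f: -}
Applying B8's transfer function to that IN value gives OUT[B8] (row B8 above).

Answer: {a: ⊤, b: ⊤, c: ⊤, d: -, e: -, f: +}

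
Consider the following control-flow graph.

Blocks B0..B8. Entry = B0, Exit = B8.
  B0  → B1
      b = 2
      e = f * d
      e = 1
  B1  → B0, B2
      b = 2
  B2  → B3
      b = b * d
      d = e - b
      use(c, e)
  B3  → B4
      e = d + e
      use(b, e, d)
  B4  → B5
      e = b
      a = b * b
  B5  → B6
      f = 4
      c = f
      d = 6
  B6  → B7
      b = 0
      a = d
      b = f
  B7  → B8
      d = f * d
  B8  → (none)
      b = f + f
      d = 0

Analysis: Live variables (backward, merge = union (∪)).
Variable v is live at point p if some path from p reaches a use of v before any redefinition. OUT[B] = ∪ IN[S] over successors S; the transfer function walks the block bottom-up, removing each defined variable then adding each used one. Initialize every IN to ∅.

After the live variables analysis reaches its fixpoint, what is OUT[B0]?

Fixpoint table:
  B0:  IN={c, d, f}  OUT={c, d, e, f}
  B1:  IN={c, d, e, f}  OUT={b, c, d, e, f}
  B2:  IN={b, c, d, e}  OUT={b, d, e}
  B3:  IN={b, d, e}  OUT={b}
  B4:  IN={b}  OUT={}
  B5:  IN={}  OUT={d, f}
  B6:  IN={d, f}  OUT={d, f}
  B7:  IN={d, f}  OUT={f}
  B8:  IN={f}  OUT={}

Merge at B0: OUT[B0] = IN[B1] = {c, d, e, f}

Answer: {c, d, e, f}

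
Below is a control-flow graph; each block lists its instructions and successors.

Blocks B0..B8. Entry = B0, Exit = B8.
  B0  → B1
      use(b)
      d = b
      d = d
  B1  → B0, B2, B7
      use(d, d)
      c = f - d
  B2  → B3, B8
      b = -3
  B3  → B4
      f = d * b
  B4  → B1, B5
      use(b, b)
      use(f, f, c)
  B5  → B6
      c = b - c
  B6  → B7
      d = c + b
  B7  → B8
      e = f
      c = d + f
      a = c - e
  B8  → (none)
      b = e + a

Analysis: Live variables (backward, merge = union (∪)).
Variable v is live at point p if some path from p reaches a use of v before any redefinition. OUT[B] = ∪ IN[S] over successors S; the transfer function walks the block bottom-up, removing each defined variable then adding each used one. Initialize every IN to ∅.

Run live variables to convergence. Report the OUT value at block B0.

Per-block solution:
  B0:  IN={a, b, e, f}  OUT={a, b, d, e, f}
  B1:  IN={a, b, d, e, f}  OUT={a, b, c, d, e, f}
  B2:  IN={a, c, d, e}  OUT={a, b, c, d, e}
  B3:  IN={a, b, c, d, e}  OUT={a, b, c, d, e, f}
  B4:  IN={a, b, c, d, e, f}  OUT={a, b, c, d, e, f}
  B5:  IN={b, c, f}  OUT={b, c, f}
  B6:  IN={b, c, f}  OUT={d, f}
  B7:  IN={d, f}  OUT={a, e}
  B8:  IN={a, e}  OUT={}

Merge at B0: OUT[B0] = IN[B1] = {a, b, d, e, f}

Answer: {a, b, d, e, f}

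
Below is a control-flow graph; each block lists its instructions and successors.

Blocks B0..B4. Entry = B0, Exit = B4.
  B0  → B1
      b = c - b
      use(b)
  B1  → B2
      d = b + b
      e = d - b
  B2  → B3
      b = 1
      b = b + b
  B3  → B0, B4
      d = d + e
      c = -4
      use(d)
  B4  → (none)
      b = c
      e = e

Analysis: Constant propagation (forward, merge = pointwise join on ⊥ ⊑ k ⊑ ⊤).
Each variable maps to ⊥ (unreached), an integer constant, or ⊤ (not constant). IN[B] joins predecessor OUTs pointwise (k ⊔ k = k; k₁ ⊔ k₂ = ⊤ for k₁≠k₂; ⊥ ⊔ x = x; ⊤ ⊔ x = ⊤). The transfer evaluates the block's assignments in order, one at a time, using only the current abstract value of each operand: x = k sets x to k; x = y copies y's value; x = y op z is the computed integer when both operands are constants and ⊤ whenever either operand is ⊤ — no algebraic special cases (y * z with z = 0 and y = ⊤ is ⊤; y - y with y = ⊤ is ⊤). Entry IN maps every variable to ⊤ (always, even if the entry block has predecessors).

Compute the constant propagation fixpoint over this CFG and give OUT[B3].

Answer: {a: ⊤, b: 2, c: -4, d: ⊤, e: ⊤, f: ⊤}

Working:
Converged values:
  B0:   IN=(all ⊤)   OUT=(all ⊤)
  B1:   IN=(all ⊤)   OUT=(all ⊤)
  B2:   IN=(all ⊤)   OUT={b:2; rest ⊤}
  B3:   IN={b:2; rest ⊤}   OUT={b:2, c:-4; rest ⊤}
  B4:   IN={b:2, c:-4; rest ⊤}   OUT={b:-4, c:-4; rest ⊤}

Merge at B3: IN[B3] = OUT[B2] = {a: ⊤, b: 2, c: ⊤, d: ⊤, e: ⊤, f: ⊤}
Applying B3's transfer function to that IN value gives OUT[B3] (row B3 above).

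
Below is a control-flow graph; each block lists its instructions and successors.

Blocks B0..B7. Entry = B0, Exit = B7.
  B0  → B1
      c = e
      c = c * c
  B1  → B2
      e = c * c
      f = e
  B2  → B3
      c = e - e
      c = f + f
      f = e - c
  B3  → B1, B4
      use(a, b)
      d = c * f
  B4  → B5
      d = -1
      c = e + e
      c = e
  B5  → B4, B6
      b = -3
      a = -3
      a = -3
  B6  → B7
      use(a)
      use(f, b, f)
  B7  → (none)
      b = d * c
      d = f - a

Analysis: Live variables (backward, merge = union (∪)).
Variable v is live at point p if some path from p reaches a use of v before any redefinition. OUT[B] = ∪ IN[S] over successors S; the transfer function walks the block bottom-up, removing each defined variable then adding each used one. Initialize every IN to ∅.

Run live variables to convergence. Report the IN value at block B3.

Answer: {a, b, c, e, f}

Working:
Per-block solution:
  B0:  IN={a, b, e}  OUT={a, b, c}
  B1:  IN={a, b, c}  OUT={a, b, e, f}
  B2:  IN={a, b, e, f}  OUT={a, b, c, e, f}
  B3:  IN={a, b, c, e, f}  OUT={a, b, c, e, f}
  B4:  IN={e, f}  OUT={c, d, e, f}
  B5:  IN={c, d, e, f}  OUT={a, b, c, d, e, f}
  B6:  IN={a, b, c, d, f}  OUT={a, c, d, f}
  B7:  IN={a, c, d, f}  OUT={}

Merge at B3: OUT[B3] = IN[B1] ⊔ IN[B4] = {a, b, c, e, f}
Applying B3's transfer function to that OUT value gives IN[B3] (row B3 above).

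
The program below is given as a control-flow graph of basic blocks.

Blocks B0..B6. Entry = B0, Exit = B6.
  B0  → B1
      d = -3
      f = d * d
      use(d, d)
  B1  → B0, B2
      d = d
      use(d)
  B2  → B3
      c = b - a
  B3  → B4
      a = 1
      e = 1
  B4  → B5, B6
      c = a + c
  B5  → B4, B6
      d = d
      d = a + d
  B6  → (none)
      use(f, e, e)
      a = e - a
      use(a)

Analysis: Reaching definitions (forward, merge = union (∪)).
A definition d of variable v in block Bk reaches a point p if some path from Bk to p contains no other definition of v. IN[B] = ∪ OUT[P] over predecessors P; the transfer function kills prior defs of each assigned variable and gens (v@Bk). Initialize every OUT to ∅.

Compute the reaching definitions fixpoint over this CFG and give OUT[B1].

Fixpoint table:
  B0: | IN={d@B1, f@B0} | OUT={d@B0, f@B0}
  B1: | IN={d@B0, f@B0} | OUT={d@B1, f@B0}
  B2: | IN={d@B1, f@B0} | OUT={c@B2, d@B1, f@B0}
  B3: | IN={c@B2, d@B1, f@B0} | OUT={a@B3, c@B2, d@B1, e@B3, f@B0}
  B4: | IN={a@B3, c@B2, c@B4, d@B1, d@B5, e@B3, f@B0} | OUT={a@B3, c@B4, d@B1, d@B5, e@B3, f@B0}
  B5: | IN={a@B3, c@B4, d@B1, d@B5, e@B3, f@B0} | OUT={a@B3, c@B4, d@B5, e@B3, f@B0}
  B6: | IN={a@B3, c@B4, d@B1, d@B5, e@B3, f@B0} | OUT={a@B6, c@B4, d@B1, d@B5, e@B3, f@B0}

Merge at B1: IN[B1] = OUT[B0] = {d@B0, f@B0}
Applying B1's transfer function to that IN value gives OUT[B1] (row B1 above).

Answer: {d@B1, f@B0}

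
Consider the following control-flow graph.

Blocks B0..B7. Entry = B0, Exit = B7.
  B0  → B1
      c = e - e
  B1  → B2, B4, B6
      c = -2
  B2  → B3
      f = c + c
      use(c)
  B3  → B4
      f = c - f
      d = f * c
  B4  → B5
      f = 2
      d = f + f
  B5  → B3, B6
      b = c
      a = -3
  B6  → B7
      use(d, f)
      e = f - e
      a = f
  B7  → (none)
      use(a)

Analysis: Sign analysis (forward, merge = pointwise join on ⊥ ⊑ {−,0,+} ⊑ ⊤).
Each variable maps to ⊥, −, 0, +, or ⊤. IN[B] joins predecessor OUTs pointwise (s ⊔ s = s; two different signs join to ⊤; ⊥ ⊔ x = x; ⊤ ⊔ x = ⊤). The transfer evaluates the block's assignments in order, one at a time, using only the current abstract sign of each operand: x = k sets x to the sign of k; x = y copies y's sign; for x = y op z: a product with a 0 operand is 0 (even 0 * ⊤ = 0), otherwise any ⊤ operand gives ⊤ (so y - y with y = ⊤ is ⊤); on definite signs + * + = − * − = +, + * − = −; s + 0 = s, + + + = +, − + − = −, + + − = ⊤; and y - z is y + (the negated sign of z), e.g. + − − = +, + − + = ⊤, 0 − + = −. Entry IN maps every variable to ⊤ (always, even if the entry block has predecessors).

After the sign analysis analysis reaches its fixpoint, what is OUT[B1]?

Answer: {a: ⊤, b: ⊤, c: -, d: ⊤, e: ⊤, f: ⊤}

Trace:
Fixpoint table:
  B0:  IN=(all ⊤)  OUT=(all ⊤)
  B1:  IN=(all ⊤)  OUT={c:-; rest ⊤}
  B2:  IN={c:-; rest ⊤}  OUT={c:-, f:-; rest ⊤}
  B3:  IN={c:-; rest ⊤}  OUT={c:-; rest ⊤}
  B4:  IN={c:-; rest ⊤}  OUT={c:-, d:+, f:+; rest ⊤}
  B5:  IN={c:-, d:+, f:+; rest ⊤}  OUT={a:-, b:-, c:-, d:+, f:+; rest ⊤}
  B6:  IN={c:-; rest ⊤}  OUT={c:-; rest ⊤}
  B7:  IN={c:-; rest ⊤}  OUT={c:-; rest ⊤}

Merge at B1: IN[B1] = OUT[B0] = {a: ⊤, b: ⊤, c: ⊤, d: ⊤, e: ⊤, f: ⊤}
Applying B1's transfer function to that IN value gives OUT[B1] (row B1 above).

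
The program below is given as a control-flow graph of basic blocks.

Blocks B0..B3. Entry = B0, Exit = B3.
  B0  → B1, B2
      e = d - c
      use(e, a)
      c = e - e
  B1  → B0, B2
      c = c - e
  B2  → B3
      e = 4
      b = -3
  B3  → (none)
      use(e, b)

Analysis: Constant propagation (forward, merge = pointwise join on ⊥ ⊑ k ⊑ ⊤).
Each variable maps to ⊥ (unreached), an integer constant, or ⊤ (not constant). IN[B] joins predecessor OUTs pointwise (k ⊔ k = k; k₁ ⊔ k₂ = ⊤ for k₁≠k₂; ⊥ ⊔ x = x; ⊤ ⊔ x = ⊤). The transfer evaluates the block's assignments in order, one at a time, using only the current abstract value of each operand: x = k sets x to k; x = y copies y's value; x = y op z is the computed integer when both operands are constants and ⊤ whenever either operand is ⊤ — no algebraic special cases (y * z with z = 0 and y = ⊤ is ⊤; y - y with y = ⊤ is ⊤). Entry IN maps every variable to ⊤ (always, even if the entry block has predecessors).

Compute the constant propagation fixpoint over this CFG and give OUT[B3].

Per-block solution:
  B0:   IN=(all ⊤)   OUT=(all ⊤)
  B1:   IN=(all ⊤)   OUT=(all ⊤)
  B2:   IN=(all ⊤)   OUT={b:-3, e:4; rest ⊤}
  B3:   IN={b:-3, e:4; rest ⊤}   OUT={b:-3, e:4; rest ⊤}

Merge at B3: IN[B3] = OUT[B2] = {a: ⊤, b: -3, c: ⊤, d: ⊤, e: 4, f: ⊤}
Applying B3's transfer function to that IN value gives OUT[B3] (row B3 above).

Answer: {a: ⊤, b: -3, c: ⊤, d: ⊤, e: 4, f: ⊤}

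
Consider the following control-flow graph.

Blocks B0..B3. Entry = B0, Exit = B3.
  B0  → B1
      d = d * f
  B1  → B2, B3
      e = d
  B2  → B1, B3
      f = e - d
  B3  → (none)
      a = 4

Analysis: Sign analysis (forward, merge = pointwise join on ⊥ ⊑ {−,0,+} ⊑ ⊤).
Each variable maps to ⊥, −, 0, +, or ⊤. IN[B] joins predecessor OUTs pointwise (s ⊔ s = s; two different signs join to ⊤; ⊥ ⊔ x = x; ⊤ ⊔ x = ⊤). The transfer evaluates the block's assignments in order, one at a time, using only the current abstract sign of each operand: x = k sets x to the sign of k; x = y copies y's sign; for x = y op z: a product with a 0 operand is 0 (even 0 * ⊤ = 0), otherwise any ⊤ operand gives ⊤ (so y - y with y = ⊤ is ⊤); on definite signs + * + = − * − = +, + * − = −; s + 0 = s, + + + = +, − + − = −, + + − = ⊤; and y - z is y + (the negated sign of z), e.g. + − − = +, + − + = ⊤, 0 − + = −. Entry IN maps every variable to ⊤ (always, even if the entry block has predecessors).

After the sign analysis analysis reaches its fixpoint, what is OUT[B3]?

Converged values:
  B0:  IN=(all ⊤)  OUT=(all ⊤)
  B1:  IN=(all ⊤)  OUT=(all ⊤)
  B2:  IN=(all ⊤)  OUT=(all ⊤)
  B3:  IN=(all ⊤)  OUT={a:+; rest ⊤}

Merge at B3: IN[B3] = OUT[B1] ⊔ OUT[B2] = {a: ⊤, b: ⊤, c: ⊤, d: ⊤, e: ⊤, f: ⊤}
Applying B3's transfer function to that IN value gives OUT[B3] (row B3 above).

Answer: {a: +, b: ⊤, c: ⊤, d: ⊤, e: ⊤, f: ⊤}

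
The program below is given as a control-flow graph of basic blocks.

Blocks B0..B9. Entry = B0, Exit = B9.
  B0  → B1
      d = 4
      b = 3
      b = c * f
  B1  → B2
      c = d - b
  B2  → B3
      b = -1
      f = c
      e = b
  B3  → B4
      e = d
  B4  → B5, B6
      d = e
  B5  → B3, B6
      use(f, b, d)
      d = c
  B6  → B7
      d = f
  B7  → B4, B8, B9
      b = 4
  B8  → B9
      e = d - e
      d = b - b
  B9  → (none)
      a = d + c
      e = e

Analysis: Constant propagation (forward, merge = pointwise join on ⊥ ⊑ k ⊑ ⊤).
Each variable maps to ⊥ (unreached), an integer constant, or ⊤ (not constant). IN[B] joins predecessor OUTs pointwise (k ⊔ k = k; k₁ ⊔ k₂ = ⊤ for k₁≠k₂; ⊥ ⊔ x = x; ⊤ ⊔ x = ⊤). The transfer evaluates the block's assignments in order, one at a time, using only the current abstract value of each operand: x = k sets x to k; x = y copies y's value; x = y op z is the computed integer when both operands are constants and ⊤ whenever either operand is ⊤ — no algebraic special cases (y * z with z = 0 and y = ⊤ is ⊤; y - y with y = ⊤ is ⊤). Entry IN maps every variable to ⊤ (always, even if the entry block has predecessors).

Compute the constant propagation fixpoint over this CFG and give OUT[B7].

Answer: {a: ⊤, b: 4, c: ⊤, d: ⊤, e: ⊤, f: ⊤}

Trace:
Fixpoint table:
  B0:  IN=(all ⊤)  OUT={d:4; rest ⊤}
  B1:  IN={d:4; rest ⊤}  OUT={d:4; rest ⊤}
  B2:  IN={d:4; rest ⊤}  OUT={b:-1, d:4, e:-1; rest ⊤}
  B3:  IN=(all ⊤)  OUT=(all ⊤)
  B4:  IN=(all ⊤)  OUT=(all ⊤)
  B5:  IN=(all ⊤)  OUT=(all ⊤)
  B6:  IN=(all ⊤)  OUT=(all ⊤)
  B7:  IN=(all ⊤)  OUT={b:4; rest ⊤}
  B8:  IN={b:4; rest ⊤}  OUT={b:4, d:0; rest ⊤}
  B9:  IN={b:4; rest ⊤}  OUT={b:4; rest ⊤}

Merge at B7: IN[B7] = OUT[B6] = {a: ⊤, b: ⊤, c: ⊤, d: ⊤, e: ⊤, f: ⊤}
Applying B7's transfer function to that IN value gives OUT[B7] (row B7 above).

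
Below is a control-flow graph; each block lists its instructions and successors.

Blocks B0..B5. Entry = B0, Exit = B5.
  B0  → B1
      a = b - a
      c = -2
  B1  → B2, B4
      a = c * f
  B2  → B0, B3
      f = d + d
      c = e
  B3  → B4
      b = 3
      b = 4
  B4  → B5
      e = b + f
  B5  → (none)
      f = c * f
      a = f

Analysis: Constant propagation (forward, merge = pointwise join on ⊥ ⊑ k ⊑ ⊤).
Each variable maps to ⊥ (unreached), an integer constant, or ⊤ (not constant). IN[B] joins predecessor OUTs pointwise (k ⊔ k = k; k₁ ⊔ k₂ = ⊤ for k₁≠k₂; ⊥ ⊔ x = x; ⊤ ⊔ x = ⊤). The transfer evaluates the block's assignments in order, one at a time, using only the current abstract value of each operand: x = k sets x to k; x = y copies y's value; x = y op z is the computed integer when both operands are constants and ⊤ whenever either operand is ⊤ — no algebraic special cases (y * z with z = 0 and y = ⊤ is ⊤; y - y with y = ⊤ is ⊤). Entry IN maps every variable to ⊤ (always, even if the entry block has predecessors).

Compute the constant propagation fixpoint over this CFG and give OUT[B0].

Per-block solution:
  B0: | IN=(all ⊤) | OUT={c:-2; rest ⊤}
  B1: | IN={c:-2; rest ⊤} | OUT={c:-2; rest ⊤}
  B2: | IN={c:-2; rest ⊤} | OUT=(all ⊤)
  B3: | IN=(all ⊤) | OUT={b:4; rest ⊤}
  B4: | IN=(all ⊤) | OUT=(all ⊤)
  B5: | IN=(all ⊤) | OUT=(all ⊤)

Merge at B0 (entry node, so the boundary value (all ⊤) is joined with the incoming edge(s)): IN[B0] = (all ⊤) ⊔ OUT[B2] = {a: ⊤, b: ⊤, c: ⊤, d: ⊤, e: ⊤, f: ⊤}
Applying B0's transfer function to that IN value gives OUT[B0] (row B0 above).

Answer: {a: ⊤, b: ⊤, c: -2, d: ⊤, e: ⊤, f: ⊤}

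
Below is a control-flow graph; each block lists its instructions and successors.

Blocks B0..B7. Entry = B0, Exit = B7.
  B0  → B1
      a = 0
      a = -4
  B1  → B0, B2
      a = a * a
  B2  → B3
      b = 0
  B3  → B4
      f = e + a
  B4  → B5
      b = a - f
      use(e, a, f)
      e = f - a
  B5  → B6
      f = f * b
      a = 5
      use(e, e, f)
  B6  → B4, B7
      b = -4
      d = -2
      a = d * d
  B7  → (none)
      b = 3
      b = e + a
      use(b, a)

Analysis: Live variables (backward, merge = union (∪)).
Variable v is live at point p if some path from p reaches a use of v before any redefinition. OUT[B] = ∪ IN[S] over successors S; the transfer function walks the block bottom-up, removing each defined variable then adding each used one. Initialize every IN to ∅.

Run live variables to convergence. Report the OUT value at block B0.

Fixpoint table:
  B0: | IN={e} | OUT={a, e}
  B1: | IN={a, e} | OUT={a, e}
  B2: | IN={a, e} | OUT={a, e}
  B3: | IN={a, e} | OUT={a, e, f}
  B4: | IN={a, e, f} | OUT={b, e, f}
  B5: | IN={b, e, f} | OUT={e, f}
  B6: | IN={e, f} | OUT={a, e, f}
  B7: | IN={a, e} | OUT={}

Merge at B0: OUT[B0] = IN[B1] = {a, e}

Answer: {a, e}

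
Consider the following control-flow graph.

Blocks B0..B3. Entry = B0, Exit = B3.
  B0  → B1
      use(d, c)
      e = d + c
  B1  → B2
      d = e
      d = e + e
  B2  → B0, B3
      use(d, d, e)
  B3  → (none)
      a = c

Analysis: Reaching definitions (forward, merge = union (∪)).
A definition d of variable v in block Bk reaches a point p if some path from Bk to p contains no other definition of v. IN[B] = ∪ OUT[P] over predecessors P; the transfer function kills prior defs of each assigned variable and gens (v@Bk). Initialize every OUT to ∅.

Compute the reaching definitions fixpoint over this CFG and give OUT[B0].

Per-block solution:
  B0:  IN={d@B1, e@B0}  OUT={d@B1, e@B0}
  B1:  IN={d@B1, e@B0}  OUT={d@B1, e@B0}
  B2:  IN={d@B1, e@B0}  OUT={d@B1, e@B0}
  B3:  IN={d@B1, e@B0}  OUT={a@B3, d@B1, e@B0}

Merge at B0 (entry node, so the boundary value {} is joined with the incoming edge(s)): IN[B0] = {} ⊔ OUT[B2] = {d@B1, e@B0}
Applying B0's transfer function to that IN value gives OUT[B0] (row B0 above).

Answer: {d@B1, e@B0}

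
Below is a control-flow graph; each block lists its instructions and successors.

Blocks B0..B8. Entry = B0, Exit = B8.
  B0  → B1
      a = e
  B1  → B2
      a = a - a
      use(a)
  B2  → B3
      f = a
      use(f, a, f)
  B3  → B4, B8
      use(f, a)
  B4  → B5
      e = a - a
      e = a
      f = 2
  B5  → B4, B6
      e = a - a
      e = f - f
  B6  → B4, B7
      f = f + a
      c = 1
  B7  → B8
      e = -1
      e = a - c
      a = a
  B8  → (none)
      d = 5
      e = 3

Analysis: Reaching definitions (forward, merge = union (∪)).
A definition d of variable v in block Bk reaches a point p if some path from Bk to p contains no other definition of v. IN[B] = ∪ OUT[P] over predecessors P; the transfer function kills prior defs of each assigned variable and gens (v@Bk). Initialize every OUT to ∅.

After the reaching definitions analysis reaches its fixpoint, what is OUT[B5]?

Answer: {a@B1, c@B6, e@B5, f@B4}

Trace:
Per-block solution:
  B0: | IN={} | OUT={a@B0}
  B1: | IN={a@B0} | OUT={a@B1}
  B2: | IN={a@B1} | OUT={a@B1, f@B2}
  B3: | IN={a@B1, f@B2} | OUT={a@B1, f@B2}
  B4: | IN={a@B1, c@B6, e@B5, f@B2, f@B4, f@B6} | OUT={a@B1, c@B6, e@B4, f@B4}
  B5: | IN={a@B1, c@B6, e@B4, f@B4} | OUT={a@B1, c@B6, e@B5, f@B4}
  B6: | IN={a@B1, c@B6, e@B5, f@B4} | OUT={a@B1, c@B6, e@B5, f@B6}
  B7: | IN={a@B1, c@B6, e@B5, f@B6} | OUT={a@B7, c@B6, e@B7, f@B6}
  B8: | IN={a@B1, a@B7, c@B6, e@B7, f@B2, f@B6} | OUT={a@B1, a@B7, c@B6, d@B8, e@B8, f@B2, f@B6}

Merge at B5: IN[B5] = OUT[B4] = {a@B1, c@B6, e@B4, f@B4}
Applying B5's transfer function to that IN value gives OUT[B5] (row B5 above).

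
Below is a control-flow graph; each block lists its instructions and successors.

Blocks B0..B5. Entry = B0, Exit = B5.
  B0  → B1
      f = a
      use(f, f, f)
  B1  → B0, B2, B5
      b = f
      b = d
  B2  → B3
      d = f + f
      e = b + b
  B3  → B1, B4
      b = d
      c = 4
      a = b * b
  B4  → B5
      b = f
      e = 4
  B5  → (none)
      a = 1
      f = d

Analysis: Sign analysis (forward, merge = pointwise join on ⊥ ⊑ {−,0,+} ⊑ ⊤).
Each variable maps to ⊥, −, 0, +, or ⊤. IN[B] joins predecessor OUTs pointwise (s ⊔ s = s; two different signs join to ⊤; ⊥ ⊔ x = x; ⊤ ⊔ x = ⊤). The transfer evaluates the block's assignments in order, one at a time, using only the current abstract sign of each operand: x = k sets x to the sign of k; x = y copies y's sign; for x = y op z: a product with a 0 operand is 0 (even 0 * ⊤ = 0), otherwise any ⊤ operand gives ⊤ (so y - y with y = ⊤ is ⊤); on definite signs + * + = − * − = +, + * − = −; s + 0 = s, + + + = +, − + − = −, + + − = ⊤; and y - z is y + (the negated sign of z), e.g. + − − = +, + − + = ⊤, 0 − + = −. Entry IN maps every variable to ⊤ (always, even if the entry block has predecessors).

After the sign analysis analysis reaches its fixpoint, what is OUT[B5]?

Answer: {a: +, b: ⊤, c: ⊤, d: ⊤, e: ⊤, f: ⊤}

Trace:
Converged values:
  B0: | IN=(all ⊤) | OUT=(all ⊤)
  B1: | IN=(all ⊤) | OUT=(all ⊤)
  B2: | IN=(all ⊤) | OUT=(all ⊤)
  B3: | IN=(all ⊤) | OUT={c:+; rest ⊤}
  B4: | IN={c:+; rest ⊤} | OUT={c:+, e:+; rest ⊤}
  B5: | IN=(all ⊤) | OUT={a:+; rest ⊤}

Merge at B5: IN[B5] = OUT[B1] ⊔ OUT[B4] = {a: ⊤, b: ⊤, c: ⊤, d: ⊤, e: ⊤, f: ⊤}
Applying B5's transfer function to that IN value gives OUT[B5] (row B5 above).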